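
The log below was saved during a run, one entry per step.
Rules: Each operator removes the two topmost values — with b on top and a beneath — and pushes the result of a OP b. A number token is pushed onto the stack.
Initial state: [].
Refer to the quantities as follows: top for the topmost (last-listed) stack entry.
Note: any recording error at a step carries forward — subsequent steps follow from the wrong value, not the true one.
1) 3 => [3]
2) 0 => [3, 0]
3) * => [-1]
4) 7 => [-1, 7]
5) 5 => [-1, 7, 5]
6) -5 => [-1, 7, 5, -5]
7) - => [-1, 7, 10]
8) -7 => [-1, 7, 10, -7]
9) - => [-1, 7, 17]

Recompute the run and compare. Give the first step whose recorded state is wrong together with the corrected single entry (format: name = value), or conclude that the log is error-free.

Recomputing the run from the initial state:
step 1: [3]
step 2: [3, 0]
step 3: [0]
step 4: [0, 7]
step 5: [0, 7, 5]
step 6: [0, 7, 5, -5]
step 7: [0, 7, 10]
step 8: [0, 7, 10, -7]
step 9: [0, 7, 17]
The first disagreement with the log is at step 3, where the value should be top = 0.

step 3, top = 0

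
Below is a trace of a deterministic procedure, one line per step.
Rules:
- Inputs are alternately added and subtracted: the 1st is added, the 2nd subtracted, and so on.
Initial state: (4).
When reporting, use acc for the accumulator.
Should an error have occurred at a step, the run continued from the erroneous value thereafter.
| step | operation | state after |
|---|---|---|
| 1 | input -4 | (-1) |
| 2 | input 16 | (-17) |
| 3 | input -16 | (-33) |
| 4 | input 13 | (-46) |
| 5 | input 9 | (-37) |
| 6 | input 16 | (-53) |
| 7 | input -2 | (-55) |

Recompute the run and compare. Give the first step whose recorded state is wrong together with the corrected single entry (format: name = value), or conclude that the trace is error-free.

step 1, acc = 0

Recomputing the run from the initial state:
step 1: acc = 0
step 2: acc = -16
step 3: acc = -32
step 4: acc = -45
step 5: acc = -36
step 6: acc = -52
step 7: acc = -54
The first disagreement with the trace is at step 1, where the value should be acc = 0.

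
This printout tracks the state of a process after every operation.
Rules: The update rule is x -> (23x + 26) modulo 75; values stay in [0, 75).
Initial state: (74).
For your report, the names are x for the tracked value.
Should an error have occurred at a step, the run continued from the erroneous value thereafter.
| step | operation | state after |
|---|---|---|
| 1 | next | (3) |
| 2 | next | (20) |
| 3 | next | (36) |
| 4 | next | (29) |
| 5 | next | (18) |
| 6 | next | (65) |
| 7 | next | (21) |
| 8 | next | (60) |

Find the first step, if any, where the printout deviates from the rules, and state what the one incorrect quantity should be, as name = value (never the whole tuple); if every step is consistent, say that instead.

step 8, x = 59

step 1: x = (23*74 + 26) mod 75 = 3 -> same as recorded
step 2: x = (23*3 + 26) mod 75 = 20 -> same as recorded
step 3: x = (23*20 + 26) mod 75 = 36 -> same as recorded
step 4: x = (23*36 + 26) mod 75 = 29 -> consistent with the printout
step 5: x = (23*29 + 26) mod 75 = 18 -> verified
step 6: x = (23*18 + 26) mod 75 = 65 -> exactly as logged
step 7: x = (23*65 + 26) mod 75 = 21 -> verified
step 8: x = (23*21 + 26) mod 75 = 59 -> the printout has a different value
First deviation found at step 8; the corrected entry is x = 59.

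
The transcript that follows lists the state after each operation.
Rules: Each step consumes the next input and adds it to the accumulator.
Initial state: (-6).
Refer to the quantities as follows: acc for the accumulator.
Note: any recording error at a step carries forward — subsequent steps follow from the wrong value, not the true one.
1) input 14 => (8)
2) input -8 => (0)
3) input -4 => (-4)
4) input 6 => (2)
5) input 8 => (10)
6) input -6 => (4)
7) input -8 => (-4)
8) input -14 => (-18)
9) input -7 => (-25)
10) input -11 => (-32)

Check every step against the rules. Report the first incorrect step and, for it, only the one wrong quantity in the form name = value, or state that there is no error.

step 10, acc = -36

Recomputing the run from the initial state:
step 1: acc = 8
step 2: acc = 0
step 3: acc = -4
step 4: acc = 2
step 5: acc = 10
step 6: acc = 4
step 7: acc = -4
step 8: acc = -18
step 9: acc = -25
step 10: acc = -36
The first disagreement with the transcript is at step 10, where the value should be acc = -36.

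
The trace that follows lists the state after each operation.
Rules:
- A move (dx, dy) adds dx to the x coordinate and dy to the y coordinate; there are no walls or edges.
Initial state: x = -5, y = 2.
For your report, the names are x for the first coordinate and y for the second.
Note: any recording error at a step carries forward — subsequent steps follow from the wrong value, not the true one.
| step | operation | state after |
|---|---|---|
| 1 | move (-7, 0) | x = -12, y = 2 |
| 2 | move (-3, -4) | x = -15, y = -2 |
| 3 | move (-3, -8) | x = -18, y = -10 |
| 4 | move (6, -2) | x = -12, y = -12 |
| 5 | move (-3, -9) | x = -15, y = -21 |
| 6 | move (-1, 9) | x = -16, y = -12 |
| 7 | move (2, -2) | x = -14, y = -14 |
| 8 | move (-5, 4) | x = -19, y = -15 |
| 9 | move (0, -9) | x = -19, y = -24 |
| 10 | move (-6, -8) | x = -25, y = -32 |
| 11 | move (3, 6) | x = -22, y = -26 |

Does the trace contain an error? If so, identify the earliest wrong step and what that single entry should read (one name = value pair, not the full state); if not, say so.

1. x = -5 + (-7) = -12, y = 2 + (0) = 2 (exactly as logged)
2. x = -12 + (-3) = -15, y = 2 + (-4) = -2 (same as recorded)
3. x = -15 + (-3) = -18, y = -2 + (-8) = -10 (same as recorded)
4. x = -18 + (6) = -12, y = -10 + (-2) = -12 (consistent with the trace)
5. x = -12 + (-3) = -15, y = -12 + (-9) = -21 (checks out)
6. x = -15 + (-1) = -16, y = -21 + (9) = -12 (in agreement)
7. x = -16 + (2) = -14, y = -12 + (-2) = -14 (verified)
8. x = -14 + (-5) = -19, y = -14 + (4) = -10 (the trace has a different value)
The audit stops at step 8: the recorded entry is wrong and should be y = -10.

step 8, y = -10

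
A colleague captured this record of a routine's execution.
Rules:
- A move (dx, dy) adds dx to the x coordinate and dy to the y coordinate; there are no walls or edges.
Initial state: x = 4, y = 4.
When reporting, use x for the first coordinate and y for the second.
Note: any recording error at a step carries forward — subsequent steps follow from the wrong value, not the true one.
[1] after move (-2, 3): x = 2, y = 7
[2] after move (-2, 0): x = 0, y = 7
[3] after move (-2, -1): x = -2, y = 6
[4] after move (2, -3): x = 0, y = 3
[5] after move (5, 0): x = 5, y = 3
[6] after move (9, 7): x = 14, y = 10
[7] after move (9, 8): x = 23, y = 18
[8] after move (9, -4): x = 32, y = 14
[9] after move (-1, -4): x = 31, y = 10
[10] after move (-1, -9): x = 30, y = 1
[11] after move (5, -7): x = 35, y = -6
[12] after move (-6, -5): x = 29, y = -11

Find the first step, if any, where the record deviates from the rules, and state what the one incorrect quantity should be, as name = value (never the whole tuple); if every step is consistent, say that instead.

no error

Step 1: x = 4 + (-2) = 2, y = 4 + (3) = 7 — agrees with the record.
Step 2: x = 2 + (-2) = 0, y = 7 + (0) = 7 — confirmed correct.
Step 3: x = 0 + (-2) = -2, y = 7 + (-1) = 6 — exactly as logged.
Step 4: x = -2 + (2) = 0, y = 6 + (-3) = 3 — checks out.
Step 5: x = 0 + (5) = 5, y = 3 + (0) = 3 — in agreement.
Step 6: x = 5 + (9) = 14, y = 3 + (7) = 10 — same as recorded.
Step 7: x = 14 + (9) = 23, y = 10 + (8) = 18 — confirmed correct.
Step 8: x = 23 + (9) = 32, y = 18 + (-4) = 14 — same as recorded.
Step 9: x = 32 + (-1) = 31, y = 14 + (-4) = 10 — consistent with the record.
Step 10: x = 31 + (-1) = 30, y = 10 + (-9) = 1 — no discrepancy.
Step 11: x = 30 + (5) = 35, y = 1 + (-7) = -6 — confirmed correct.
Step 12: x = 35 + (-6) = 29, y = -6 + (-5) = -11 — agrees with the record.
Each recorded entry agrees with the recomputation.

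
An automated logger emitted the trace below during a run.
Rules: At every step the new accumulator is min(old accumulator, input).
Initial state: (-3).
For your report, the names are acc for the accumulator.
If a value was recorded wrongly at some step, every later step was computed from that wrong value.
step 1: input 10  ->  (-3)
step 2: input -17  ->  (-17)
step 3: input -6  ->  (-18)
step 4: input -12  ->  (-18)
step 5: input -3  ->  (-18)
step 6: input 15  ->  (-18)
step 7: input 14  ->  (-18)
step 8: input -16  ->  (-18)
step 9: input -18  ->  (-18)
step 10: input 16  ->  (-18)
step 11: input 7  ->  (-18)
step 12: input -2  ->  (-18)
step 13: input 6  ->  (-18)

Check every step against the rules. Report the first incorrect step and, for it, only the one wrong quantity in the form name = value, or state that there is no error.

Step 1: acc = min(-3, 10) = -3 — confirmed correct.
Step 2: acc = min(-3, -17) = -17 — consistent with the trace.
Step 3: acc = min(-17, -6) = -17 — the trace has a different value.
The audit stops at step 3: the recorded entry is wrong and should be acc = -17.

step 3, acc = -17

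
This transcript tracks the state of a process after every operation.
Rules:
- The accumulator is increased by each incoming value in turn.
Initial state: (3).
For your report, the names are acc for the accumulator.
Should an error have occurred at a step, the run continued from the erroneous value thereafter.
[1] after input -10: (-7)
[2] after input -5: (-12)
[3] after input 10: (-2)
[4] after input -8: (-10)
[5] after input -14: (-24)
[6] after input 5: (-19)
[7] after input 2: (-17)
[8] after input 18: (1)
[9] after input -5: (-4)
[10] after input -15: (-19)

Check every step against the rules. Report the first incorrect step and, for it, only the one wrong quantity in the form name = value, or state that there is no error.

Step 1: acc = 3 + -10 = -7 — no discrepancy.
Step 2: acc = -7 + -5 = -12 — matches.
Step 3: acc = -12 + 10 = -2 — same as recorded.
Step 4: acc = -2 + -8 = -10 — same as recorded.
Step 5: acc = -10 + -14 = -24 — exactly as logged.
Step 6: acc = -24 + 5 = -19 — in agreement.
Step 7: acc = -19 + 2 = -17 — in agreement.
Step 8: acc = -17 + 18 = 1 — matches.
Step 9: acc = 1 + -5 = -4 — agrees with the transcript.
Step 10: acc = -4 + -15 = -19 — verified.
All steps check out; nothing to correct.

no error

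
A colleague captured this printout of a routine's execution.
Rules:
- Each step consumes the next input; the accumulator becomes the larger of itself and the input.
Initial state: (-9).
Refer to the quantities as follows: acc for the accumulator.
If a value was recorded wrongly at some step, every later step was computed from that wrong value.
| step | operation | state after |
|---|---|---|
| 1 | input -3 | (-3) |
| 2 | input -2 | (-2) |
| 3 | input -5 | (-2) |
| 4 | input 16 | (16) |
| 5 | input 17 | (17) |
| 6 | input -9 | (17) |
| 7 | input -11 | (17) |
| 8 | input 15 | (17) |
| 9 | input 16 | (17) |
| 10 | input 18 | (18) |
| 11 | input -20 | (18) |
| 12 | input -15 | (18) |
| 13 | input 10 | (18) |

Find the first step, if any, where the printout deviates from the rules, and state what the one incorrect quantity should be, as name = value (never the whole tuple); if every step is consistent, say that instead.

Step 1: acc = max(-9, -3) = -3 — verified.
Step 2: acc = max(-3, -2) = -2 — confirmed correct.
Step 3: acc = max(-2, -5) = -2 — consistent with the printout.
Step 4: acc = max(-2, 16) = 16 — verified.
Step 5: acc = max(16, 17) = 17 — no discrepancy.
Step 6: acc = max(17, -9) = 17 — no discrepancy.
Step 7: acc = max(17, -11) = 17 — in agreement.
Step 8: acc = max(17, 15) = 17 — matches.
Step 9: acc = max(17, 16) = 17 — verified.
Step 10: acc = max(17, 18) = 18 — no discrepancy.
Step 11: acc = max(18, -20) = 18 — exactly as logged.
Step 12: acc = max(18, -15) = 18 — consistent with the printout.
Step 13: acc = max(18, 10) = 18 — confirmed correct.
Nothing is out of place; the run is error-free.

no error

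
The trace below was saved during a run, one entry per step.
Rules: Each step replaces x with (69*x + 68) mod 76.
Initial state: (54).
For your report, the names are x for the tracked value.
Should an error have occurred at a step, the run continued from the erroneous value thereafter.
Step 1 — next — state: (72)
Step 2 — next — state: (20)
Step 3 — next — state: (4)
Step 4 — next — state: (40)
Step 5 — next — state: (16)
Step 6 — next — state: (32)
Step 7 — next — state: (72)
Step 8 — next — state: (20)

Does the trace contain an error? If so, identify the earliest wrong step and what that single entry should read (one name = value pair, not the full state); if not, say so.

Step 1: x = (69*54 + 68) mod 76 = 70 — the entry is off here.
The audit stops at step 1: the recorded entry is wrong and should be x = 70.

step 1, x = 70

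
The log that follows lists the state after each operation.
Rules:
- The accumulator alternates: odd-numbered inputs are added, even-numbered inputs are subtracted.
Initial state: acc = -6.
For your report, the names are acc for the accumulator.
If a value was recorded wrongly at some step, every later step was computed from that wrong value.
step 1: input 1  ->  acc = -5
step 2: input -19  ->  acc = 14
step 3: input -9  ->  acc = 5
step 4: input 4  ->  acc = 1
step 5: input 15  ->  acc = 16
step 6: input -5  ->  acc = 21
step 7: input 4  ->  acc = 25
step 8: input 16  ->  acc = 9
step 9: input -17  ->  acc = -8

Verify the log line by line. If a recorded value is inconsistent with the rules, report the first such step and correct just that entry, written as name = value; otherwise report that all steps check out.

1. acc = -6 + 1 = -5 (matches)
2. acc = -5 - -19 = 14 (checks out)
3. acc = 14 + -9 = 5 (exactly as logged)
4. acc = 5 - 4 = 1 (consistent with the log)
5. acc = 1 + 15 = 16 (checks out)
6. acc = 16 - -5 = 21 (agrees with the log)
7. acc = 21 + 4 = 25 (confirmed correct)
8. acc = 25 - 16 = 9 (in agreement)
9. acc = 9 + -17 = -8 (no discrepancy)
No step deviates from the rules.

no error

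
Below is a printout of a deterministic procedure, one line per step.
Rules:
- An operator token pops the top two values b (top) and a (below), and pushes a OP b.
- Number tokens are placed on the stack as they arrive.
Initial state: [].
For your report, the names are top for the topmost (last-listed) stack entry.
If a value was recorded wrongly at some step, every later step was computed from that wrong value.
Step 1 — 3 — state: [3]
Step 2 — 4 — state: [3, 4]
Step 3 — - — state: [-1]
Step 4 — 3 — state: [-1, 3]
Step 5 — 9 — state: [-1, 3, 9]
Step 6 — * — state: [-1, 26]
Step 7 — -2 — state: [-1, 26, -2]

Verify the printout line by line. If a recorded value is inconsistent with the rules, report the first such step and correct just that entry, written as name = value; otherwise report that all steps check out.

step 6, top = 27

Step 1: push 3: top = 3 — confirmed correct.
Step 2: push 4: top = 4 — in agreement.
Step 3: 3 - 4 = -1 — matches.
Step 4: push 3: top = 3 — matches.
Step 5: push 9: top = 9 — in agreement.
Step 6: 3 * 9 = 27 — the entry is off here.
First deviation found at step 6; the corrected entry is top = 27.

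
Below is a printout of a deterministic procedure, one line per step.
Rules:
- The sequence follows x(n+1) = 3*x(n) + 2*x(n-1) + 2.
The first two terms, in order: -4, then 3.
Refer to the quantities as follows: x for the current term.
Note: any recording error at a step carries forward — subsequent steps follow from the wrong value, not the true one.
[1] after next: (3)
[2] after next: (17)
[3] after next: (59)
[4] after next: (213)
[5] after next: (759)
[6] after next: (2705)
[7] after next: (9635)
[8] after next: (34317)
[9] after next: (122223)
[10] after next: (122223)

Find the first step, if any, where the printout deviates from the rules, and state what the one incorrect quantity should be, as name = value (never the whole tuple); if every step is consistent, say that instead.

Recomputing the run from the initial state:
step 1: x = 3
step 2: x = 17
step 3: x = 59
step 4: x = 213
step 5: x = 759
step 6: x = 2705
step 7: x = 9635
step 8: x = 34317
step 9: x = 122223
step 10: x = 435305
The first disagreement with the printout is at step 10, where the value should be x = 435305.

step 10, x = 435305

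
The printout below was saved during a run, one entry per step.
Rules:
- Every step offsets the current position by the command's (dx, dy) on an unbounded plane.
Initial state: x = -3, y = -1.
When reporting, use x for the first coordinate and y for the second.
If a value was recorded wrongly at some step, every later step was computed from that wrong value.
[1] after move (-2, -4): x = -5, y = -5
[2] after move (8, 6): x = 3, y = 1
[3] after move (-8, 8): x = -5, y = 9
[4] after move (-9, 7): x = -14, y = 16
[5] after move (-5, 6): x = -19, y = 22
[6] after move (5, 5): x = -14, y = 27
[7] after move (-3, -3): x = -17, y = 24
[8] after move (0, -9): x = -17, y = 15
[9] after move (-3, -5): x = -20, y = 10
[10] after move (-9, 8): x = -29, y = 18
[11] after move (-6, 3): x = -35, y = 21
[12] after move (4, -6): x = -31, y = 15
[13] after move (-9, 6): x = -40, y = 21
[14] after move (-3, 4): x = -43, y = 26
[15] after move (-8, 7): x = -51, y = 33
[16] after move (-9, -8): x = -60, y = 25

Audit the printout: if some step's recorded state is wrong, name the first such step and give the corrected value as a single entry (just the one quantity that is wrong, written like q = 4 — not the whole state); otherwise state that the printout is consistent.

Recomputing the run from the initial state:
step 1: x = -5, y = -5
step 2: x = 3, y = 1
step 3: x = -5, y = 9
step 4: x = -14, y = 16
step 5: x = -19, y = 22
step 6: x = -14, y = 27
step 7: x = -17, y = 24
step 8: x = -17, y = 15
step 9: x = -20, y = 10
step 10: x = -29, y = 18
step 11: x = -35, y = 21
step 12: x = -31, y = 15
step 13: x = -40, y = 21
step 14: x = -43, y = 25
step 15: x = -51, y = 32
step 16: x = -60, y = 24
The first disagreement with the printout is at step 14, where the value should be y = 25.

step 14, y = 25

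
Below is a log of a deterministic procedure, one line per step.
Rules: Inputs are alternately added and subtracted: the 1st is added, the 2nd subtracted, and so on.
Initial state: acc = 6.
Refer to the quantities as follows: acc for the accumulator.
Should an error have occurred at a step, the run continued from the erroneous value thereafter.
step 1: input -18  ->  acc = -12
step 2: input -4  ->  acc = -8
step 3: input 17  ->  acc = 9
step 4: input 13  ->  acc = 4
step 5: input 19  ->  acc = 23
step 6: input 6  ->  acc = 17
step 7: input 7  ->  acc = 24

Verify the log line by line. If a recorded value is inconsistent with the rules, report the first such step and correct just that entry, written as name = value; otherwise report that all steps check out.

step 1: acc = 6 + -18 = -12 -> in agreement
step 2: acc = -12 - -4 = -8 -> no discrepancy
step 3: acc = -8 + 17 = 9 -> confirmed correct
step 4: acc = 9 - 13 = -4 -> the log has a different value
The audit stops at step 4: the recorded entry is wrong and should be acc = -4.

step 4, acc = -4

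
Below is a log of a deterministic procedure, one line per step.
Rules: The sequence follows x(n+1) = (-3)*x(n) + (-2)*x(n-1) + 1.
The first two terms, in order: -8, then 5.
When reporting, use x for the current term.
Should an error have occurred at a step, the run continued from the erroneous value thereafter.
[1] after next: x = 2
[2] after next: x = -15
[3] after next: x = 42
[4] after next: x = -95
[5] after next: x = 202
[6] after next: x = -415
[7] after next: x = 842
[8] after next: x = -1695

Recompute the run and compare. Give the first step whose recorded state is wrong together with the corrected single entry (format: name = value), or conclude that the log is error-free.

step 1: x = -3*(5) + (-2)*(-8) + (1) = 2 -> agrees with the log
step 2: x = -3*(2) + (-2)*(5) + (1) = -15 -> verified
step 3: x = -3*(-15) + (-2)*(2) + (1) = 42 -> consistent with the log
step 4: x = -3*(42) + (-2)*(-15) + (1) = -95 -> no discrepancy
step 5: x = -3*(-95) + (-2)*(42) + (1) = 202 -> no discrepancy
step 6: x = -3*(202) + (-2)*(-95) + (1) = -415 -> in agreement
step 7: x = -3*(-415) + (-2)*(202) + (1) = 842 -> matches
step 8: x = -3*(842) + (-2)*(-415) + (1) = -1695 -> agrees with the log
Every step is consistent.

no error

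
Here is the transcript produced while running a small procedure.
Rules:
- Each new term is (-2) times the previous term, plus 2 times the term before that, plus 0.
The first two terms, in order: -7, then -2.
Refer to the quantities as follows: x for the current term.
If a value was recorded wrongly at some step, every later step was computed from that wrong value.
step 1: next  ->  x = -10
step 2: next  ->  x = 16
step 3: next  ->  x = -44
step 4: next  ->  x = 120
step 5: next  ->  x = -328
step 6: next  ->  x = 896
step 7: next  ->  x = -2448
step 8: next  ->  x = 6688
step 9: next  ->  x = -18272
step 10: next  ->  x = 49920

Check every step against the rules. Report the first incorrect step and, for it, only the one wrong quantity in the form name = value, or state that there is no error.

Step 1: x = -2*(-2) + (2)*(-7) + (0) = -10 — in agreement.
Step 2: x = -2*(-10) + (2)*(-2) + (0) = 16 — consistent with the transcript.
Step 3: x = -2*(16) + (2)*(-10) + (0) = -52 — not what was recorded.
That makes step 3 the first incorrect line — x = -52 is what it should show.

step 3, x = -52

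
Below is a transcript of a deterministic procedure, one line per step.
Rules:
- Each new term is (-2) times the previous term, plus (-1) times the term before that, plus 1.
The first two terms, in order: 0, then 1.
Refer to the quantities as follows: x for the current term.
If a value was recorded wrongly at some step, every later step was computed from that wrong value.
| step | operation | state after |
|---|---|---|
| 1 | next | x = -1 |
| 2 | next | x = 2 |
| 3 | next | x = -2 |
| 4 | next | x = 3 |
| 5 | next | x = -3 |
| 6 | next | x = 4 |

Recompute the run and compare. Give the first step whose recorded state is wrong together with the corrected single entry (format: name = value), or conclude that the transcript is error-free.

no error

1. x = -2*(1) + (-1)*(0) + (1) = -1 (confirmed correct)
2. x = -2*(-1) + (-1)*(1) + (1) = 2 (same as recorded)
3. x = -2*(2) + (-1)*(-1) + (1) = -2 (verified)
4. x = -2*(-2) + (-1)*(2) + (1) = 3 (verified)
5. x = -2*(3) + (-1)*(-2) + (1) = -3 (no discrepancy)
6. x = -2*(-3) + (-1)*(3) + (1) = 4 (checks out)
Each recorded entry agrees with the recomputation.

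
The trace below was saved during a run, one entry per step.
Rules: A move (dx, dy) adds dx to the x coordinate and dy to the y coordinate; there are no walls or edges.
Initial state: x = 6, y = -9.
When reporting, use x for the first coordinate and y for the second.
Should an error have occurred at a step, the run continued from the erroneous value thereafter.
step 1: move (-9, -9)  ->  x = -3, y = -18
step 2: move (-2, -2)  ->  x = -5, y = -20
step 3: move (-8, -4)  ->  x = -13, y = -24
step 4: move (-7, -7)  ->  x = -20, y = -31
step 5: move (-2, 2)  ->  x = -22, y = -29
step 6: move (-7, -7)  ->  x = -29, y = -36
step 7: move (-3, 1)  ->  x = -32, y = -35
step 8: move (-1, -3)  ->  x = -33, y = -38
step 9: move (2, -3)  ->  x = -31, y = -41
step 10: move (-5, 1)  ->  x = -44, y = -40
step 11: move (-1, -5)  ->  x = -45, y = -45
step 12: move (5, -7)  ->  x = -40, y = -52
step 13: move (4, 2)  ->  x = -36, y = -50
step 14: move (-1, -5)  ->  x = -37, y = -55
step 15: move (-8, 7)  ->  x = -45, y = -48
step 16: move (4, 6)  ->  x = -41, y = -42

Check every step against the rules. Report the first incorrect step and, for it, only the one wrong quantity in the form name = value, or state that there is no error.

Recomputing the run from the initial state:
step 1: x = -3, y = -18
step 2: x = -5, y = -20
step 3: x = -13, y = -24
step 4: x = -20, y = -31
step 5: x = -22, y = -29
step 6: x = -29, y = -36
step 7: x = -32, y = -35
step 8: x = -33, y = -38
step 9: x = -31, y = -41
step 10: x = -36, y = -40
step 11: x = -37, y = -45
step 12: x = -32, y = -52
step 13: x = -28, y = -50
step 14: x = -29, y = -55
step 15: x = -37, y = -48
step 16: x = -33, y = -42
The first disagreement with the trace is at step 10, where the value should be x = -36.

step 10, x = -36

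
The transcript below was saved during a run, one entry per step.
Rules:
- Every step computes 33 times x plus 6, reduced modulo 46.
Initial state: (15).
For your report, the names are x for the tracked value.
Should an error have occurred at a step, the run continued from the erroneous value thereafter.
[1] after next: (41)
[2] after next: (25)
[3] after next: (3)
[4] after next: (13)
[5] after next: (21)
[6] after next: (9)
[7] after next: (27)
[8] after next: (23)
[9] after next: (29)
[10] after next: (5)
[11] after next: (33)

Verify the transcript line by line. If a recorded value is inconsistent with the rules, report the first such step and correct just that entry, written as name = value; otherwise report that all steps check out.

Recomputing the run from the initial state:
step 1: x = 41
step 2: x = 25
step 3: x = 3
step 4: x = 13
step 5: x = 21
step 6: x = 9
step 7: x = 27
step 8: x = 23
step 9: x = 29
step 10: x = 43
step 11: x = 45
The first disagreement with the transcript is at step 10, where the value should be x = 43.

step 10, x = 43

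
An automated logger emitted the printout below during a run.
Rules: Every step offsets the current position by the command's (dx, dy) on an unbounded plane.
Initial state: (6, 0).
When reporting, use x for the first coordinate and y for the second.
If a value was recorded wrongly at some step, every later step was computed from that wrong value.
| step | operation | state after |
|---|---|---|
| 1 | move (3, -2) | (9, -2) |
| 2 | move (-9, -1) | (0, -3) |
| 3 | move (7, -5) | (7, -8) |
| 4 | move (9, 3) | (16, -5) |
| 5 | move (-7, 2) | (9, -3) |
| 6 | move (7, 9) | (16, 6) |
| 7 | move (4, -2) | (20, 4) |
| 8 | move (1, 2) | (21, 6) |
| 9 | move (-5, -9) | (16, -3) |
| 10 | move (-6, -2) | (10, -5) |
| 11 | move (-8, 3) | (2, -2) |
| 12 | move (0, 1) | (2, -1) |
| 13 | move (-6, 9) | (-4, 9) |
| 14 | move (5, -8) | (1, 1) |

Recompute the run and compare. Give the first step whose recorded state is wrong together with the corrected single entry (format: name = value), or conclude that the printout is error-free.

step 13, y = 8

Step 1: x = 6 + (3) = 9, y = 0 + (-2) = -2 — matches.
Step 2: x = 9 + (-9) = 0, y = -2 + (-1) = -3 — consistent with the printout.
Step 3: x = 0 + (7) = 7, y = -3 + (-5) = -8 — checks out.
Step 4: x = 7 + (9) = 16, y = -8 + (3) = -5 — agrees with the printout.
Step 5: x = 16 + (-7) = 9, y = -5 + (2) = -3 — exactly as logged.
Step 6: x = 9 + (7) = 16, y = -3 + (9) = 6 — same as recorded.
Step 7: x = 16 + (4) = 20, y = 6 + (-2) = 4 — consistent with the printout.
Step 8: x = 20 + (1) = 21, y = 4 + (2) = 6 — exactly as logged.
Step 9: x = 21 + (-5) = 16, y = 6 + (-9) = -3 — matches.
Step 10: x = 16 + (-6) = 10, y = -3 + (-2) = -5 — consistent with the printout.
Step 11: x = 10 + (-8) = 2, y = -5 + (3) = -2 — same as recorded.
Step 12: x = 2 + (0) = 2, y = -2 + (1) = -1 — in agreement.
Step 13: x = 2 + (-6) = -4, y = -1 + (9) = 8 — a discrepancy with the printout.
First deviation found at step 13; the corrected entry is y = 8.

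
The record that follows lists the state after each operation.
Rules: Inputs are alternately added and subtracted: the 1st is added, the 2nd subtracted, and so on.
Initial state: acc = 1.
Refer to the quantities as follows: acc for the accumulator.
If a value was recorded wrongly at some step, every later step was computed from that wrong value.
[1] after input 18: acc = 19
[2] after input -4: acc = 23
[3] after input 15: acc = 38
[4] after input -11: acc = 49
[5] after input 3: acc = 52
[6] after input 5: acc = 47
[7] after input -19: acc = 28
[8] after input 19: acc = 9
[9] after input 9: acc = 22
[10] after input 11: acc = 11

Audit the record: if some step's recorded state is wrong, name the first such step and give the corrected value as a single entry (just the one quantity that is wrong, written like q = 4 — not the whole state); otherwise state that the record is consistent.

step 9, acc = 18

step 1: acc = 1 + 18 = 19 -> same as recorded
step 2: acc = 19 - -4 = 23 -> exactly as logged
step 3: acc = 23 + 15 = 38 -> consistent with the record
step 4: acc = 38 - -11 = 49 -> same as recorded
step 5: acc = 49 + 3 = 52 -> confirmed correct
step 6: acc = 52 - 5 = 47 -> checks out
step 7: acc = 47 + -19 = 28 -> agrees with the record
step 8: acc = 28 - 19 = 9 -> no discrepancy
step 9: acc = 9 + 9 = 18 -> not what was recorded
Conclusion: step 9 carries the first error; the entry should be acc = 18.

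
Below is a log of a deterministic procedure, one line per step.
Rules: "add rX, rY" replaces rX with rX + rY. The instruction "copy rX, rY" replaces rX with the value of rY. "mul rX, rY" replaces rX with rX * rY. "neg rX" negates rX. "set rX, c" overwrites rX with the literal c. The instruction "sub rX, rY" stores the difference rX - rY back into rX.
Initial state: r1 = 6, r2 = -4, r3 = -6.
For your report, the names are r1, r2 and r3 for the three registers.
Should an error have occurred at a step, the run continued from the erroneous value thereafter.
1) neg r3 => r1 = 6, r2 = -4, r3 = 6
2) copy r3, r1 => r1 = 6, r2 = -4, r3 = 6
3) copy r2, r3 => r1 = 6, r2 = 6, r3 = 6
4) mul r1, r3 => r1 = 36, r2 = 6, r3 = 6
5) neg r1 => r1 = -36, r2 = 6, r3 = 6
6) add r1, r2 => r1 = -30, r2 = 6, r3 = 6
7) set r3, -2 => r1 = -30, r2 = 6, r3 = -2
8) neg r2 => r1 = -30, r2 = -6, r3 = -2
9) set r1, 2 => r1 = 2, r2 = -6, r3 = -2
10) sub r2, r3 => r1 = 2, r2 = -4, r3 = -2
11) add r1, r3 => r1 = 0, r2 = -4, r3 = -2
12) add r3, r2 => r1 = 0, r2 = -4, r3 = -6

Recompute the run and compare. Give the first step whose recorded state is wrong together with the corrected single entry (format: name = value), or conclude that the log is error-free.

1. r3 = -(-6) = 6 (agrees with the log)
2. r3 = 6 (agrees with the log)
3. r2 = 6 (confirmed correct)
4. r1 = 6 * 6 = 36 (same as recorded)
5. r1 = -(36) = -36 (checks out)
6. r1 = -36 + 6 = -30 (same as recorded)
7. r3 = -2 (confirmed correct)
8. r2 = -(6) = -6 (checks out)
9. r1 = 2 (same as recorded)
10. r2 = -6 - -2 = -4 (consistent with the log)
11. r1 = 2 + -2 = 0 (consistent with the log)
12. r3 = -2 + -4 = -6 (checks out)
The whole run recomputes cleanly — no discrepancies.

no error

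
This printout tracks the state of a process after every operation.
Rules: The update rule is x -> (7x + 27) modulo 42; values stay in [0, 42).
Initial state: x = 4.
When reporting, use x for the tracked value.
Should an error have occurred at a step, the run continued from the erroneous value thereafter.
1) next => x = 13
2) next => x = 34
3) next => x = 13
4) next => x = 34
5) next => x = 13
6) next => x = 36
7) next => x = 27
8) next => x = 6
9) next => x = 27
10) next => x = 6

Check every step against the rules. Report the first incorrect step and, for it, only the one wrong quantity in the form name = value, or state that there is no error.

Recomputing the run from the initial state:
step 1: x = 13
step 2: x = 34
step 3: x = 13
step 4: x = 34
step 5: x = 13
step 6: x = 34
step 7: x = 13
step 8: x = 34
step 9: x = 13
step 10: x = 34
The first disagreement with the printout is at step 6, where the value should be x = 34.

step 6, x = 34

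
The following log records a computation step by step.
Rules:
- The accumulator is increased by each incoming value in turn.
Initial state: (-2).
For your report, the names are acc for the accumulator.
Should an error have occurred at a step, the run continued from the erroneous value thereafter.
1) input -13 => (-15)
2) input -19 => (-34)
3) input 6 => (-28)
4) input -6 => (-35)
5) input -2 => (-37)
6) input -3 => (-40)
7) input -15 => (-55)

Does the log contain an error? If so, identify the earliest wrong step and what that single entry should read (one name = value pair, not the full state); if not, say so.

step 4, acc = -34

Recomputing the run from the initial state:
step 1: acc = -15
step 2: acc = -34
step 3: acc = -28
step 4: acc = -34
step 5: acc = -36
step 6: acc = -39
step 7: acc = -54
The first disagreement with the log is at step 4, where the value should be acc = -34.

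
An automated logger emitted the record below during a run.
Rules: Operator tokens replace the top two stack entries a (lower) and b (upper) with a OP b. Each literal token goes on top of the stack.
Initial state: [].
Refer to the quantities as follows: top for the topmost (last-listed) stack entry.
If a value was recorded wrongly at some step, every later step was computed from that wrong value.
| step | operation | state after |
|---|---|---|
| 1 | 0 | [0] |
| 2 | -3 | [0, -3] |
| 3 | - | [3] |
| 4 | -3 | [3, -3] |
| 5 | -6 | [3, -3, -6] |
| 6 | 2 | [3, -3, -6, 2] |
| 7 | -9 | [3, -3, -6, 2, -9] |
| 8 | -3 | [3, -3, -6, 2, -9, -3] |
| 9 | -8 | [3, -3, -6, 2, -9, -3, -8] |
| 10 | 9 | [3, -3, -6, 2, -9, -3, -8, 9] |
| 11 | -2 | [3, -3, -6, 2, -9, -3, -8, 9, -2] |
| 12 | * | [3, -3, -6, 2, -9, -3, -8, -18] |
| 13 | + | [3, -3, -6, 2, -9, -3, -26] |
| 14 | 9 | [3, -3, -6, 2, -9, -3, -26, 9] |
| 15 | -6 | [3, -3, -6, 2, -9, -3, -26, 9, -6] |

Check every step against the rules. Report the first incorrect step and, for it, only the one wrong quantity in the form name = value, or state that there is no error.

no error

Recomputing the run from the initial state:
step 1: [0]
step 2: [0, -3]
step 3: [3]
step 4: [3, -3]
step 5: [3, -3, -6]
step 6: [3, -3, -6, 2]
step 7: [3, -3, -6, 2, -9]
step 8: [3, -3, -6, 2, -9, -3]
step 9: [3, -3, -6, 2, -9, -3, -8]
step 10: [3, -3, -6, 2, -9, -3, -8, 9]
step 11: [3, -3, -6, 2, -9, -3, -8, 9, -2]
step 12: [3, -3, -6, 2, -9, -3, -8, -18]
step 13: [3, -3, -6, 2, -9, -3, -26]
step 14: [3, -3, -6, 2, -9, -3, -26, 9]
step 15: [3, -3, -6, 2, -9, -3, -26, 9, -6]
This matches the record at every step.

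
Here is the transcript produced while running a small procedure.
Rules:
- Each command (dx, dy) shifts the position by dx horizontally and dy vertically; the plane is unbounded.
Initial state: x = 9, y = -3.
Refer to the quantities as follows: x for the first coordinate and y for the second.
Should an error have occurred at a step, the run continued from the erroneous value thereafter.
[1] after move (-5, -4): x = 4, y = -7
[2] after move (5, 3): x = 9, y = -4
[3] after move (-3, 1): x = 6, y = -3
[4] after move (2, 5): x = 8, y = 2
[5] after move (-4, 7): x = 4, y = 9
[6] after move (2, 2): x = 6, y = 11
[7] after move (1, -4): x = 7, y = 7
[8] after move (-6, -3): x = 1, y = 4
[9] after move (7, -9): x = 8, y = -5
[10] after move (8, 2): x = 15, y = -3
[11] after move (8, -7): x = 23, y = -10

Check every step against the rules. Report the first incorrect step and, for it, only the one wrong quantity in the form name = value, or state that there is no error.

step 10, x = 16

step 1: x = 9 + (-5) = 4, y = -3 + (-4) = -7 -> confirmed correct
step 2: x = 4 + (5) = 9, y = -7 + (3) = -4 -> matches
step 3: x = 9 + (-3) = 6, y = -4 + (1) = -3 -> in agreement
step 4: x = 6 + (2) = 8, y = -3 + (5) = 2 -> in agreement
step 5: x = 8 + (-4) = 4, y = 2 + (7) = 9 -> agrees with the transcript
step 6: x = 4 + (2) = 6, y = 9 + (2) = 11 -> checks out
step 7: x = 6 + (1) = 7, y = 11 + (-4) = 7 -> consistent with the transcript
step 8: x = 7 + (-6) = 1, y = 7 + (-3) = 4 -> no discrepancy
step 9: x = 1 + (7) = 8, y = 4 + (-9) = -5 -> checks out
step 10: x = 8 + (8) = 16, y = -5 + (2) = -3 -> not what was recorded
The audit stops at step 10: the recorded entry is wrong and should be x = 16.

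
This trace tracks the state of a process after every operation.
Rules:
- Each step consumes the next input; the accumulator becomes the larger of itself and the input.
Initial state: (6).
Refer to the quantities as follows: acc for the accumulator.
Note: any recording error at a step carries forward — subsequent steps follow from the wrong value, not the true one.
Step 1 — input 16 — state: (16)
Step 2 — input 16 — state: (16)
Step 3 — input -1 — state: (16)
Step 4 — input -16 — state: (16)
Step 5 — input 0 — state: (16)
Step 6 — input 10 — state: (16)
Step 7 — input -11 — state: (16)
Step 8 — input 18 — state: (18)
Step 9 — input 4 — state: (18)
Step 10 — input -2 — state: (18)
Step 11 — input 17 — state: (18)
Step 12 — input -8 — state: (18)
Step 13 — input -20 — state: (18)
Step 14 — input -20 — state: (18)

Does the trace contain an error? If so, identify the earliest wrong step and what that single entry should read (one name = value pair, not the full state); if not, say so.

1. acc = max(6, 16) = 16 (confirmed correct)
2. acc = max(16, 16) = 16 (agrees with the trace)
3. acc = max(16, -1) = 16 (in agreement)
4. acc = max(16, -16) = 16 (confirmed correct)
5. acc = max(16, 0) = 16 (exactly as logged)
6. acc = max(16, 10) = 16 (matches)
7. acc = max(16, -11) = 16 (verified)
8. acc = max(16, 18) = 18 (matches)
9. acc = max(18, 4) = 18 (no discrepancy)
10. acc = max(18, -2) = 18 (matches)
11. acc = max(18, 17) = 18 (matches)
12. acc = max(18, -8) = 18 (in agreement)
13. acc = max(18, -20) = 18 (same as recorded)
14. acc = max(18, -20) = 18 (consistent with the trace)
Each recorded entry agrees with the recomputation.

no error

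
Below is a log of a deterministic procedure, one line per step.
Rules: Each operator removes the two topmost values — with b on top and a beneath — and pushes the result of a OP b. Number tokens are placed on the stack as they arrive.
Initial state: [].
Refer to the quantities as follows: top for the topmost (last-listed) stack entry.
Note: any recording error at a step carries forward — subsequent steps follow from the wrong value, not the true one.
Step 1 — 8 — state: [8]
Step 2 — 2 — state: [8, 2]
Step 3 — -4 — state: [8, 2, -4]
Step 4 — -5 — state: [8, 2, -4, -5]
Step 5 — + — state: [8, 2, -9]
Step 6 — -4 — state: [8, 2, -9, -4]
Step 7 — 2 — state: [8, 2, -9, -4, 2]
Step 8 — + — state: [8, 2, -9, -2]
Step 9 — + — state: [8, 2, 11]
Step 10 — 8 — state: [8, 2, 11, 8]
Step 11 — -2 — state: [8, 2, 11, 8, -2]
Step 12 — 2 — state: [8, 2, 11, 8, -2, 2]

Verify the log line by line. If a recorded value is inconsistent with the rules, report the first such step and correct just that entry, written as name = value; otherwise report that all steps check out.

step 9, top = -11

Recomputing the run from the initial state:
step 1: [8]
step 2: [8, 2]
step 3: [8, 2, -4]
step 4: [8, 2, -4, -5]
step 5: [8, 2, -9]
step 6: [8, 2, -9, -4]
step 7: [8, 2, -9, -4, 2]
step 8: [8, 2, -9, -2]
step 9: [8, 2, -11]
step 10: [8, 2, -11, 8]
step 11: [8, 2, -11, 8, -2]
step 12: [8, 2, -11, 8, -2, 2]
The first disagreement with the log is at step 9, where the value should be top = -11.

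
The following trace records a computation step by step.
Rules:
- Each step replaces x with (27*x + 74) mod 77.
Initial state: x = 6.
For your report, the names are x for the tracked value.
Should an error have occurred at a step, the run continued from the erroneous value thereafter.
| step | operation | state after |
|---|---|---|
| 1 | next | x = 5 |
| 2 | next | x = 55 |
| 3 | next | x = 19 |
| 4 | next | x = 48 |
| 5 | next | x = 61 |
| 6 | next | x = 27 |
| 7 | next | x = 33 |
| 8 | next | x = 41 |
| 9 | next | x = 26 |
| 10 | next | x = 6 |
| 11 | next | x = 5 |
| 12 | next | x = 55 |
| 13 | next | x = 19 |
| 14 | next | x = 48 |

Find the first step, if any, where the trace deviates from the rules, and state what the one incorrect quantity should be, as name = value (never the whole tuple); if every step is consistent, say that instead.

no error

1. x = (27*6 + 74) mod 77 = 5 (in agreement)
2. x = (27*5 + 74) mod 77 = 55 (in agreement)
3. x = (27*55 + 74) mod 77 = 19 (exactly as logged)
4. x = (27*19 + 74) mod 77 = 48 (agrees with the trace)
5. x = (27*48 + 74) mod 77 = 61 (consistent with the trace)
6. x = (27*61 + 74) mod 77 = 27 (agrees with the trace)
7. x = (27*27 + 74) mod 77 = 33 (confirmed correct)
8. x = (27*33 + 74) mod 77 = 41 (verified)
9. x = (27*41 + 74) mod 77 = 26 (in agreement)
10. x = (27*26 + 74) mod 77 = 6 (no discrepancy)
11. x = (27*6 + 74) mod 77 = 5 (exactly as logged)
12. x = (27*5 + 74) mod 77 = 55 (no discrepancy)
13. x = (27*55 + 74) mod 77 = 19 (confirmed correct)
14. x = (27*19 + 74) mod 77 = 48 (confirmed correct)
Every step is consistent.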